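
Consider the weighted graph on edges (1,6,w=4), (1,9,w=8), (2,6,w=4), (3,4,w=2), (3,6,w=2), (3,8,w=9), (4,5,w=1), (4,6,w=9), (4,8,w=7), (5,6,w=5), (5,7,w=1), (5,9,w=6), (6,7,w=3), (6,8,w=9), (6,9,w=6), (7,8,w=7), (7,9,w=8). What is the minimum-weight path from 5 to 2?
8 (path: 5 -> 7 -> 6 -> 2; weights 1 + 3 + 4 = 8)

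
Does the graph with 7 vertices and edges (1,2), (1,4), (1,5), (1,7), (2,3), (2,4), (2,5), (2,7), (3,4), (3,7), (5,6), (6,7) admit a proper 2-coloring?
No (odd cycle of length 3: 2 -> 1 -> 5 -> 2)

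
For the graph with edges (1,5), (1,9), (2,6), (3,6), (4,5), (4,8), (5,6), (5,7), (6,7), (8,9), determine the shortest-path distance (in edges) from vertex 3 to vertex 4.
3 (path: 3 -> 6 -> 5 -> 4, 3 edges)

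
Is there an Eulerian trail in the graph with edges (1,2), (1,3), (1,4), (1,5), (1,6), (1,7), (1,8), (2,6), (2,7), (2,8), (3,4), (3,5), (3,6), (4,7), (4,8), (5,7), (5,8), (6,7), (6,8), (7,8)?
Yes (the graph is connected and exactly 2 vertices have odd degree: {1, 6}; any Eulerian path must start and end at those)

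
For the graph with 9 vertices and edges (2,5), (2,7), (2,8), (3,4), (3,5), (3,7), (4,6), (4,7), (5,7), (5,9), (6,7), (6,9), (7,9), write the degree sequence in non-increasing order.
[6, 4, 3, 3, 3, 3, 3, 1, 0] (degrees: deg(1)=0, deg(2)=3, deg(3)=3, deg(4)=3, deg(5)=4, deg(6)=3, deg(7)=6, deg(8)=1, deg(9)=3)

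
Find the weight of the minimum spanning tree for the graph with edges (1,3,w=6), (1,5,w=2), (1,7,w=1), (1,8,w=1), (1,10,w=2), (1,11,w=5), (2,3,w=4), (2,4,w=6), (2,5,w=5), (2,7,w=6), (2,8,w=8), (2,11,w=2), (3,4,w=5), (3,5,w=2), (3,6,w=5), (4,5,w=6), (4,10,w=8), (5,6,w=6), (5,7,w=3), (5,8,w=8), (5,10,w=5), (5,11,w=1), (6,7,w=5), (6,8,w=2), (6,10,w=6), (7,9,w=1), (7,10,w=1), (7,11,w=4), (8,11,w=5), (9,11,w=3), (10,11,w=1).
17 (MST edges: (1,7,w=1), (1,8,w=1), (2,11,w=2), (3,4,w=5), (3,5,w=2), (5,11,w=1), (6,8,w=2), (7,9,w=1), (7,10,w=1), (10,11,w=1); sum of weights 1 + 1 + 2 + 5 + 2 + 1 + 2 + 1 + 1 + 1 = 17)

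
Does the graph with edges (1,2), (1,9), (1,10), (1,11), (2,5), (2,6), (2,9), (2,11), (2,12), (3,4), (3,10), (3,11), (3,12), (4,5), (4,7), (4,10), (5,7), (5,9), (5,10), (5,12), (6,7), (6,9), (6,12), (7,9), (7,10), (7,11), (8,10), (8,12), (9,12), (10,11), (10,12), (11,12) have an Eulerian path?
Yes — and in fact it has an Eulerian circuit (the graph is connected and all 12 vertices have even degree)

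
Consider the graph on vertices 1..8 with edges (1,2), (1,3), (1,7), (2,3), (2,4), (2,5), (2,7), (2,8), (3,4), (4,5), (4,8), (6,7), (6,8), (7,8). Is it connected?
Yes (BFS from 1 visits [1, 2, 3, 7, 4, 5, 8, 6] — all 8 vertices reached)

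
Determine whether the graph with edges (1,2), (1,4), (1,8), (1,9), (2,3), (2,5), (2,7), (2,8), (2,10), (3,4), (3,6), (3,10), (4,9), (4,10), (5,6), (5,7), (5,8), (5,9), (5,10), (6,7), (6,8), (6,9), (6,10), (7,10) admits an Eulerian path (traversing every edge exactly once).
Yes — and in fact it has an Eulerian circuit (the graph is connected and all 10 vertices have even degree)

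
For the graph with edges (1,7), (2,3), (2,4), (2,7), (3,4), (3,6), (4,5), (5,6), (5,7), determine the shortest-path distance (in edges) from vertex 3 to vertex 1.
3 (path: 3 -> 2 -> 7 -> 1, 3 edges)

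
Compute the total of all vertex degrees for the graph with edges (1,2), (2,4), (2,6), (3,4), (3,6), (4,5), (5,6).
14 (handshake: sum of degrees = 2|E| = 2 x 7 = 14)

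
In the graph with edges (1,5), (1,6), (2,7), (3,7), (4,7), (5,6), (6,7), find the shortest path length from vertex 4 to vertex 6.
2 (path: 4 -> 7 -> 6, 2 edges)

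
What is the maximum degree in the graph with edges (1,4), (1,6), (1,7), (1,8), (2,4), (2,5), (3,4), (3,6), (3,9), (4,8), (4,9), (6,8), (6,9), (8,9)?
5 (attained at vertex 4)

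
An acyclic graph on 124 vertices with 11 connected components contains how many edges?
113 (Each of the 11 component trees on V_i vertices has V_i - 1 edges; summing gives V - C = 124 - 11 = 113)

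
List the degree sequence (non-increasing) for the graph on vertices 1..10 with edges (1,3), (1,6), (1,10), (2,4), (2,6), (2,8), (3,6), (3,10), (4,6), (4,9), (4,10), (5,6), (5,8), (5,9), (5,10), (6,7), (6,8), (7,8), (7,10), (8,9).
[7, 5, 5, 4, 4, 3, 3, 3, 3, 3] (degrees: deg(1)=3, deg(2)=3, deg(3)=3, deg(4)=4, deg(5)=4, deg(6)=7, deg(7)=3, deg(8)=5, deg(9)=3, deg(10)=5)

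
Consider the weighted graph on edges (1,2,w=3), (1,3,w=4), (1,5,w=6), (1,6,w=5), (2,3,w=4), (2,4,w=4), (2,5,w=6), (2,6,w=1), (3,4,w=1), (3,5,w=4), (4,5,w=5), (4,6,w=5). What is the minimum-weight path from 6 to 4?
5 (path: 6 -> 4; weights 5 = 5)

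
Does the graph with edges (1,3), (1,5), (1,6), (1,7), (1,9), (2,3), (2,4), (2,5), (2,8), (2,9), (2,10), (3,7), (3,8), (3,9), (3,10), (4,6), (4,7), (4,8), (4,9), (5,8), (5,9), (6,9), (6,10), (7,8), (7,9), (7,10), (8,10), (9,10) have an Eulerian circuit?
No (2 vertices have odd degree: {1, 4}; Eulerian circuit requires 0)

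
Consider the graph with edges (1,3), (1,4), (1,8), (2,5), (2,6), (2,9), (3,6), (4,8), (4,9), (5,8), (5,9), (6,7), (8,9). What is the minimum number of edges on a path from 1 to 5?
2 (path: 1 -> 8 -> 5, 2 edges)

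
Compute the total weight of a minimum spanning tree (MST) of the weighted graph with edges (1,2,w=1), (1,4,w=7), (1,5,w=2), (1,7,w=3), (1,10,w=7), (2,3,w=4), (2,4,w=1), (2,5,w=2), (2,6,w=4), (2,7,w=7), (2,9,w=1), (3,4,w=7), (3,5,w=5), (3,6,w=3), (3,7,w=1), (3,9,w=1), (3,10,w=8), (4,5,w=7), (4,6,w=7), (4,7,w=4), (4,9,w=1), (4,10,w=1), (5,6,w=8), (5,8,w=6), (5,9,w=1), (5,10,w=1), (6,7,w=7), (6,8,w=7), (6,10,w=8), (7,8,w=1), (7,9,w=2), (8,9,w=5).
11 (MST edges: (1,2,w=1), (2,4,w=1), (2,9,w=1), (3,6,w=3), (3,7,w=1), (3,9,w=1), (4,10,w=1), (5,10,w=1), (7,8,w=1); sum of weights 1 + 1 + 1 + 3 + 1 + 1 + 1 + 1 + 1 = 11)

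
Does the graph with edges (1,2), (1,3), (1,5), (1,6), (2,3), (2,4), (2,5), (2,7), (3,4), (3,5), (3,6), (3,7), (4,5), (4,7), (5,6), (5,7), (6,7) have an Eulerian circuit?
No (2 vertices have odd degree: {2, 7}; Eulerian circuit requires 0)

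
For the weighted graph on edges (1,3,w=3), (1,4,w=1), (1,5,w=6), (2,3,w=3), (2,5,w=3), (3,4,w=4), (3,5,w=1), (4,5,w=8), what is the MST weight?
8 (MST edges: (1,3,w=3), (1,4,w=1), (2,5,w=3), (3,5,w=1); sum of weights 3 + 1 + 3 + 1 = 8)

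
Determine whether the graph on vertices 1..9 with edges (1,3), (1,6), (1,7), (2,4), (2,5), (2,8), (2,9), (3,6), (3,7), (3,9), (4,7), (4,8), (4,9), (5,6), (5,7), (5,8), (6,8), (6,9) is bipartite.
No (odd cycle of length 3: 6 -> 1 -> 3 -> 6)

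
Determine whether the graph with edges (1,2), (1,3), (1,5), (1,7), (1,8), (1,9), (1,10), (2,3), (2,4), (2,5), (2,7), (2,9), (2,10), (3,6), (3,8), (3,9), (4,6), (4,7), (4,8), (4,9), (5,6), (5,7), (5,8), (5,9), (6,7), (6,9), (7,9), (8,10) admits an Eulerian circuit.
No (8 vertices have odd degree: {1, 2, 3, 4, 6, 8, 9, 10}; Eulerian circuit requires 0)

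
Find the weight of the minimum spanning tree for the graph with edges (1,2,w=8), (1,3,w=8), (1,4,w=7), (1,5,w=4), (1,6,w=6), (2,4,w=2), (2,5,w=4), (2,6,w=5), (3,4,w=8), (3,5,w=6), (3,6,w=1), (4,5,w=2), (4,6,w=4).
13 (MST edges: (1,5,w=4), (2,4,w=2), (3,6,w=1), (4,5,w=2), (4,6,w=4); sum of weights 4 + 2 + 1 + 2 + 4 = 13)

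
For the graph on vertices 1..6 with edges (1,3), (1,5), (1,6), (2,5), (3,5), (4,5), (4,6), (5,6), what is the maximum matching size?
3 (matching: (1,3), (2,5), (4,6); upper bound floor(n/2) = floor(6/2) = 3)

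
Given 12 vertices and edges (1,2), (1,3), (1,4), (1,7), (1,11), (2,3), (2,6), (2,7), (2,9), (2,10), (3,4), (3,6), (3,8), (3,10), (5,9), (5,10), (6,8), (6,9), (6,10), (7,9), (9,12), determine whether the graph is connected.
Yes (BFS from 1 visits [1, 2, 3, 4, 7, 11, 6, 9, 10, 8, 5, 12] — all 12 vertices reached)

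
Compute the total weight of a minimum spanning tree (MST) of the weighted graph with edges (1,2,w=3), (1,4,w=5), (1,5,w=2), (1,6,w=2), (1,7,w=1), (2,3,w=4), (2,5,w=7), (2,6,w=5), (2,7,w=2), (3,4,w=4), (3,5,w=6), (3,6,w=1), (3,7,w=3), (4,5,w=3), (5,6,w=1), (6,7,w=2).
10 (MST edges: (1,5,w=2), (1,7,w=1), (2,7,w=2), (3,6,w=1), (4,5,w=3), (5,6,w=1); sum of weights 2 + 1 + 2 + 1 + 3 + 1 = 10)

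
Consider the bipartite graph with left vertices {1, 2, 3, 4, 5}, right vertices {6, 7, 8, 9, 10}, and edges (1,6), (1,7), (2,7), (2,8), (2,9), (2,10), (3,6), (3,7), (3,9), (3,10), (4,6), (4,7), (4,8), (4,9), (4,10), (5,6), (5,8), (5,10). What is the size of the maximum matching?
5 (matching: (1,7), (2,10), (3,9), (4,8), (5,6); upper bound min(|L|,|R|) = min(5,5) = 5)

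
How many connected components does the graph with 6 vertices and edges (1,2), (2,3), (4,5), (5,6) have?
2 (components: {1, 2, 3}, {4, 5, 6})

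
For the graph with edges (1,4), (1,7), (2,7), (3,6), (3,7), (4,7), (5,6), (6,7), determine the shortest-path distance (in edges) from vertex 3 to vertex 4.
2 (path: 3 -> 7 -> 4, 2 edges)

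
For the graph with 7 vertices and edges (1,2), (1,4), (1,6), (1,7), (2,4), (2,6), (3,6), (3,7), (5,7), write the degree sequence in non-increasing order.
[4, 3, 3, 3, 2, 2, 1] (degrees: deg(1)=4, deg(2)=3, deg(3)=2, deg(4)=2, deg(5)=1, deg(6)=3, deg(7)=3)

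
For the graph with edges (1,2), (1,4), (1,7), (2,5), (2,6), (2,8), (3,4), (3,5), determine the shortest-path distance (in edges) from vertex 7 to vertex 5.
3 (path: 7 -> 1 -> 2 -> 5, 3 edges)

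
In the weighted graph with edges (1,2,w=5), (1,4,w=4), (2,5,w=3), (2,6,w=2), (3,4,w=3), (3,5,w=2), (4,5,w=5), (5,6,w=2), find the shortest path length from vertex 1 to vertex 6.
7 (path: 1 -> 2 -> 6; weights 5 + 2 = 7)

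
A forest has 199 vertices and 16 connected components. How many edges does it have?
183 (Each of the 16 component trees on V_i vertices has V_i - 1 edges; summing gives V - C = 199 - 16 = 183)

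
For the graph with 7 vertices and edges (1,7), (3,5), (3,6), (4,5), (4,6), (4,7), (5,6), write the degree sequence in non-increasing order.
[3, 3, 3, 2, 2, 1, 0] (degrees: deg(1)=1, deg(2)=0, deg(3)=2, deg(4)=3, deg(5)=3, deg(6)=3, deg(7)=2)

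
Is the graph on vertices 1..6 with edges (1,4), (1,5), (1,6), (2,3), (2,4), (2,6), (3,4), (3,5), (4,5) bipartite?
No (odd cycle of length 3: 5 -> 1 -> 4 -> 5)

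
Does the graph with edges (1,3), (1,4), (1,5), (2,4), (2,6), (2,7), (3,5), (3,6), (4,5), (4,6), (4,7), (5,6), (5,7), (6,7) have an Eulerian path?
No (6 vertices have odd degree: {1, 2, 3, 4, 5, 6}; Eulerian path requires 0 or 2)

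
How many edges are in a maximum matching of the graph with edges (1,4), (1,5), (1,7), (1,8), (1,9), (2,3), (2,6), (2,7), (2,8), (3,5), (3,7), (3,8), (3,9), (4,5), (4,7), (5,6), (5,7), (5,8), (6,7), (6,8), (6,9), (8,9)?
4 (matching: (1,8), (3,9), (4,5), (6,7); upper bound floor(n/2) = floor(9/2) = 4)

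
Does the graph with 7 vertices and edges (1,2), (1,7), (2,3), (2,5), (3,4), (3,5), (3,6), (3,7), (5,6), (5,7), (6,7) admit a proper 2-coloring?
No (odd cycle of length 3: 3 -> 2 -> 5 -> 3)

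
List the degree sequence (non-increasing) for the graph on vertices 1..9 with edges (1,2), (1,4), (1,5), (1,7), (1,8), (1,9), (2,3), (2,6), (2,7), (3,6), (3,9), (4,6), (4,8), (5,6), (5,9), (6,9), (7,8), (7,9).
[6, 5, 5, 4, 4, 3, 3, 3, 3] (degrees: deg(1)=6, deg(2)=4, deg(3)=3, deg(4)=3, deg(5)=3, deg(6)=5, deg(7)=4, deg(8)=3, deg(9)=5)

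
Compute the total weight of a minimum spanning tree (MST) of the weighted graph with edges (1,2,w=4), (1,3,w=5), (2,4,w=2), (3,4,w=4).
10 (MST edges: (1,2,w=4), (2,4,w=2), (3,4,w=4); sum of weights 4 + 2 + 4 = 10)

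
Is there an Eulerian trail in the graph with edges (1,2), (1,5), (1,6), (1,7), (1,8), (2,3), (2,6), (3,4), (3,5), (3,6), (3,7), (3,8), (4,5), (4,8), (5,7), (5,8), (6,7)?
No (4 vertices have odd degree: {1, 2, 4, 5}; Eulerian path requires 0 or 2)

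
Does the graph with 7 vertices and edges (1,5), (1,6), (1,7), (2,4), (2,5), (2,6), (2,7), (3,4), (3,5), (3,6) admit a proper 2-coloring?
Yes. Partition: {1, 2, 3}, {4, 5, 6, 7}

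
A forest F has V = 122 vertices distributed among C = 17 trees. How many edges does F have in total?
105 (Each of the 17 component trees on V_i vertices has V_i - 1 edges; summing gives V - C = 122 - 17 = 105)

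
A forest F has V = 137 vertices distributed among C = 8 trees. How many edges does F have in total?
129 (Each of the 8 component trees on V_i vertices has V_i - 1 edges; summing gives V - C = 137 - 8 = 129)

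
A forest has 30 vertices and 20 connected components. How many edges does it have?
10 (Each of the 20 component trees on V_i vertices has V_i - 1 edges; summing gives V - C = 30 - 20 = 10)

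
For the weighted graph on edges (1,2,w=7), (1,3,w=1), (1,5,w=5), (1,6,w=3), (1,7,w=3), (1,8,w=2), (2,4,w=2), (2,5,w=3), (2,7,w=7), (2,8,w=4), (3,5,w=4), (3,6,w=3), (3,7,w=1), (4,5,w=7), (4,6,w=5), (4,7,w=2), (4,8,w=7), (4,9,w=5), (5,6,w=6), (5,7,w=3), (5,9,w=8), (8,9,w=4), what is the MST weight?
18 (MST edges: (1,3,w=1), (1,6,w=3), (1,8,w=2), (2,4,w=2), (2,5,w=3), (3,7,w=1), (4,7,w=2), (8,9,w=4); sum of weights 1 + 3 + 2 + 2 + 3 + 1 + 2 + 4 = 18)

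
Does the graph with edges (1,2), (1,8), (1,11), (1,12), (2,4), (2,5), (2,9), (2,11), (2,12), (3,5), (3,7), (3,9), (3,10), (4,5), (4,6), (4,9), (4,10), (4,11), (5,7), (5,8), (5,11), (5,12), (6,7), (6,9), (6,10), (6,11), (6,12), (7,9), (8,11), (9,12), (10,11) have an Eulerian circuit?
No (4 vertices have odd degree: {5, 8, 11, 12}; Eulerian circuit requires 0)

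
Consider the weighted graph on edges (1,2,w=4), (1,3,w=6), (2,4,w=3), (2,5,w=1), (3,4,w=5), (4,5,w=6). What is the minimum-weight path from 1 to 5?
5 (path: 1 -> 2 -> 5; weights 4 + 1 = 5)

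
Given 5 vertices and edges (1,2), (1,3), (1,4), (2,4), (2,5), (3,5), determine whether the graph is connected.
Yes (BFS from 1 visits [1, 2, 3, 4, 5] — all 5 vertices reached)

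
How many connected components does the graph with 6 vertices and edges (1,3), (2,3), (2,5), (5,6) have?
2 (components: {1, 2, 3, 5, 6}, {4})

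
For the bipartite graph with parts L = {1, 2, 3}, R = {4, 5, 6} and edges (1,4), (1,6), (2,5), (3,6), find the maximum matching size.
3 (matching: (1,4), (2,5), (3,6); upper bound min(|L|,|R|) = min(3,3) = 3)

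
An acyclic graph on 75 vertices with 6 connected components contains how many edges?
69 (Each of the 6 component trees on V_i vertices has V_i - 1 edges; summing gives V - C = 75 - 6 = 69)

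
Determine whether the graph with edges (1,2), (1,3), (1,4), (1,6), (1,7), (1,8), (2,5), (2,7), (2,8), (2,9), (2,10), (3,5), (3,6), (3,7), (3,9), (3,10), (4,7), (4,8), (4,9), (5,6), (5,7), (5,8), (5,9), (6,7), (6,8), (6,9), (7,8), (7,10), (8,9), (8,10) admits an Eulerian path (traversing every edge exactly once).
Yes — and in fact it has an Eulerian circuit (the graph is connected and all 10 vertices have even degree)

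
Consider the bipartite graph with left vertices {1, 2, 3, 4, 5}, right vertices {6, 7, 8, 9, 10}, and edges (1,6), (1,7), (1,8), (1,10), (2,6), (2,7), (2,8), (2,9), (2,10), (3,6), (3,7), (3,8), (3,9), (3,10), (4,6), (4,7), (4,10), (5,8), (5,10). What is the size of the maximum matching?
5 (matching: (1,10), (2,9), (3,6), (4,7), (5,8); upper bound min(|L|,|R|) = min(5,5) = 5)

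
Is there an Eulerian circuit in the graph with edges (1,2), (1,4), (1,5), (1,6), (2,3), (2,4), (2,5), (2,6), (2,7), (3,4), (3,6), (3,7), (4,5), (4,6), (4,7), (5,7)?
Yes (the graph is connected and all 7 vertices have even degree)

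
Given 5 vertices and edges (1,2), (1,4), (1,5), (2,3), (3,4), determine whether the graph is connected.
Yes (BFS from 1 visits [1, 2, 4, 5, 3] — all 5 vertices reached)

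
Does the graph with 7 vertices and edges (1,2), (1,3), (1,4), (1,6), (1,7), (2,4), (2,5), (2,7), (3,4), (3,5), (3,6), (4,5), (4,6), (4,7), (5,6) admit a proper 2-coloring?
No (odd cycle of length 3: 3 -> 1 -> 6 -> 3)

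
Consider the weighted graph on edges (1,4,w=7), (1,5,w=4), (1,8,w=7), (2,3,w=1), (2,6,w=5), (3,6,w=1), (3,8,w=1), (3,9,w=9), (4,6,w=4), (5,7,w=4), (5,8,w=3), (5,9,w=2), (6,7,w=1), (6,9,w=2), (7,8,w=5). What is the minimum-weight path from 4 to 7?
5 (path: 4 -> 6 -> 7; weights 4 + 1 = 5)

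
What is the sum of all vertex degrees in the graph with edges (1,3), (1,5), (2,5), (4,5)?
8 (handshake: sum of degrees = 2|E| = 2 x 4 = 8)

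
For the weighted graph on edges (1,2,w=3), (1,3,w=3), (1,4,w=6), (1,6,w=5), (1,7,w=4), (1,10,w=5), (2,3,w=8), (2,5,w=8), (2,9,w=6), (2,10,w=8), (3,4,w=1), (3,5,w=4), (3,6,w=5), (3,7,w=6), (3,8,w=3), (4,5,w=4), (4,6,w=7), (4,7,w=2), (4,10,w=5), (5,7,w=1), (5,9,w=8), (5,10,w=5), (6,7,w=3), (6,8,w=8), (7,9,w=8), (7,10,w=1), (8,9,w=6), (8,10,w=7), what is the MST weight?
23 (MST edges: (1,2,w=3), (1,3,w=3), (2,9,w=6), (3,4,w=1), (3,8,w=3), (4,7,w=2), (5,7,w=1), (6,7,w=3), (7,10,w=1); sum of weights 3 + 3 + 6 + 1 + 3 + 2 + 1 + 3 + 1 = 23)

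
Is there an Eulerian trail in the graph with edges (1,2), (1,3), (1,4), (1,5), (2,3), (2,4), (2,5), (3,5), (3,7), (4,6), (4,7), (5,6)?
Yes — and in fact it has an Eulerian circuit (the graph is connected and all 7 vertices have even degree)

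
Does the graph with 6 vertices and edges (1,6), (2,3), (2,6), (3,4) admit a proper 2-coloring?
Yes. Partition: {1, 2, 4, 5}, {3, 6}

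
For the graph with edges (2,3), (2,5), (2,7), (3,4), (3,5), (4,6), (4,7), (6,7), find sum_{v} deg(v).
16 (handshake: sum of degrees = 2|E| = 2 x 8 = 16)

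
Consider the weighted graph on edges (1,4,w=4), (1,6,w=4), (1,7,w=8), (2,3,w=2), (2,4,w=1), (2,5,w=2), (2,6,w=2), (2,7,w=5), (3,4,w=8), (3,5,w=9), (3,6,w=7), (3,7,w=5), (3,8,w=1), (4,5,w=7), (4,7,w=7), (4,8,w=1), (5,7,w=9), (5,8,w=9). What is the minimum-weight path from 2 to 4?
1 (path: 2 -> 4; weights 1 = 1)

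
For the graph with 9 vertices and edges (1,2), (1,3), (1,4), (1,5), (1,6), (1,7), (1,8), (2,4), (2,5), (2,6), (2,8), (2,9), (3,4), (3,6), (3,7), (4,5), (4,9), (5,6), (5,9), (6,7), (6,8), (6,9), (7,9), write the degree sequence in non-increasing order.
[7, 7, 6, 5, 5, 5, 4, 4, 3] (degrees: deg(1)=7, deg(2)=6, deg(3)=4, deg(4)=5, deg(5)=5, deg(6)=7, deg(7)=4, deg(8)=3, deg(9)=5)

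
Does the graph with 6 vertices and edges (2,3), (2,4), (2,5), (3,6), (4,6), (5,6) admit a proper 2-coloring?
Yes. Partition: {1, 2, 6}, {3, 4, 5}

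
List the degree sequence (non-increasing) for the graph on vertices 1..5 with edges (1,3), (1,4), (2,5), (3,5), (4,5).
[3, 2, 2, 2, 1] (degrees: deg(1)=2, deg(2)=1, deg(3)=2, deg(4)=2, deg(5)=3)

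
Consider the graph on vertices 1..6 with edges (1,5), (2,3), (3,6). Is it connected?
No, it has 3 components: {1, 5}, {2, 3, 6}, {4}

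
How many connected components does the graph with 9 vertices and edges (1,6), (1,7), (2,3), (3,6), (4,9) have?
4 (components: {1, 2, 3, 6, 7}, {4, 9}, {5}, {8})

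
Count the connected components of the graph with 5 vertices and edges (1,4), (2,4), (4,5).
2 (components: {1, 2, 4, 5}, {3})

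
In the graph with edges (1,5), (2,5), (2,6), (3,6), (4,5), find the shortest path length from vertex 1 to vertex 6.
3 (path: 1 -> 5 -> 2 -> 6, 3 edges)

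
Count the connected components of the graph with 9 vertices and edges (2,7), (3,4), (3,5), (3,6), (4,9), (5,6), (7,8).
3 (components: {1}, {2, 7, 8}, {3, 4, 5, 6, 9})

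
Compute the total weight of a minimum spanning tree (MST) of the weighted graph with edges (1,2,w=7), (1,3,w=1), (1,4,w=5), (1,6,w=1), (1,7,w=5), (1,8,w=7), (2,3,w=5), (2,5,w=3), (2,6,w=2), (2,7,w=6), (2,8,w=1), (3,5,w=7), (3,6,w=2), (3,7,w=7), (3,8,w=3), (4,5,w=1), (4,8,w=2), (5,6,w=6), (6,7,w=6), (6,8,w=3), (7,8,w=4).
12 (MST edges: (1,3,w=1), (1,6,w=1), (2,6,w=2), (2,8,w=1), (4,5,w=1), (4,8,w=2), (7,8,w=4); sum of weights 1 + 1 + 2 + 1 + 1 + 2 + 4 = 12)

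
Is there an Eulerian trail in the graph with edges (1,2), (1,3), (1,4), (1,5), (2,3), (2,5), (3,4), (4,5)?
No (4 vertices have odd degree: {2, 3, 4, 5}; Eulerian path requires 0 or 2)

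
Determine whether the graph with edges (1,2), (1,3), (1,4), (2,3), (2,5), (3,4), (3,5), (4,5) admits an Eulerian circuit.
No (4 vertices have odd degree: {1, 2, 4, 5}; Eulerian circuit requires 0)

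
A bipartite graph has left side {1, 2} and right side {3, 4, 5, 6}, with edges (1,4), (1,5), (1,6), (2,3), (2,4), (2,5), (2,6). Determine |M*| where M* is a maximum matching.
2 (matching: (1,6), (2,5); upper bound min(|L|,|R|) = min(2,4) = 2)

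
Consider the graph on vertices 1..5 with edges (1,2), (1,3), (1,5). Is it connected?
No, it has 2 components: {1, 2, 3, 5}, {4}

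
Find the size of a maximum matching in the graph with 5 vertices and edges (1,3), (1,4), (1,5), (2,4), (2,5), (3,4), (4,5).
2 (matching: (1,3), (4,5); upper bound floor(n/2) = floor(5/2) = 2)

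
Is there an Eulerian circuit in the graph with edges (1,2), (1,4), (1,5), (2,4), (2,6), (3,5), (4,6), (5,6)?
No (6 vertices have odd degree: {1, 2, 3, 4, 5, 6}; Eulerian circuit requires 0)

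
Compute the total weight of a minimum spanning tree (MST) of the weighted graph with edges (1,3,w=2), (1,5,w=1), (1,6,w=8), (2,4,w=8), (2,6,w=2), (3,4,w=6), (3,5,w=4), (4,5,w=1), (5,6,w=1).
7 (MST edges: (1,3,w=2), (1,5,w=1), (2,6,w=2), (4,5,w=1), (5,6,w=1); sum of weights 2 + 1 + 2 + 1 + 1 = 7)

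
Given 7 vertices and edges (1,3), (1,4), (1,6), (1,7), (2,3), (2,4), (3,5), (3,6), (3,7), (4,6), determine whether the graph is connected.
Yes (BFS from 1 visits [1, 3, 4, 6, 7, 2, 5] — all 7 vertices reached)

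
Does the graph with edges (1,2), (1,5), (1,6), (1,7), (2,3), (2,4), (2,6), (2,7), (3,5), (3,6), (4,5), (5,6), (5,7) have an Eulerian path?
No (4 vertices have odd degree: {2, 3, 5, 7}; Eulerian path requires 0 or 2)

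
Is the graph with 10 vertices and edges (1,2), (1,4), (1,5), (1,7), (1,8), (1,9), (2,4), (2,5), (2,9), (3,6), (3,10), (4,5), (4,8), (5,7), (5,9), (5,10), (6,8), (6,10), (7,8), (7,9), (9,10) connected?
Yes (BFS from 1 visits [1, 2, 4, 5, 7, 8, 9, 10, 6, 3] — all 10 vertices reached)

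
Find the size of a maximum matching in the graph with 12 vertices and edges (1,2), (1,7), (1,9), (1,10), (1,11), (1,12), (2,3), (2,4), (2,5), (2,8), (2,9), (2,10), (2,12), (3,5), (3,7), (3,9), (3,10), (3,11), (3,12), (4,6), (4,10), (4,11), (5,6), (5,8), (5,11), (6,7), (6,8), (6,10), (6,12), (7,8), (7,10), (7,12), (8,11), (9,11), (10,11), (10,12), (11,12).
6 (matching: (1,9), (2,8), (3,11), (4,10), (5,6), (7,12); upper bound floor(n/2) = floor(12/2) = 6)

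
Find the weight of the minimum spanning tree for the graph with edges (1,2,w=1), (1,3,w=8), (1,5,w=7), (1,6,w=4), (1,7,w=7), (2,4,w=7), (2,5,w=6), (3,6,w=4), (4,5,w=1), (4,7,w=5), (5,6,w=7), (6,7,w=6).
21 (MST edges: (1,2,w=1), (1,6,w=4), (2,5,w=6), (3,6,w=4), (4,5,w=1), (4,7,w=5); sum of weights 1 + 4 + 6 + 4 + 1 + 5 = 21)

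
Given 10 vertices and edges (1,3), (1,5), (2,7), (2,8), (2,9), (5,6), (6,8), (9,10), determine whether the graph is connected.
No, it has 2 components: {1, 2, 3, 5, 6, 7, 8, 9, 10}, {4}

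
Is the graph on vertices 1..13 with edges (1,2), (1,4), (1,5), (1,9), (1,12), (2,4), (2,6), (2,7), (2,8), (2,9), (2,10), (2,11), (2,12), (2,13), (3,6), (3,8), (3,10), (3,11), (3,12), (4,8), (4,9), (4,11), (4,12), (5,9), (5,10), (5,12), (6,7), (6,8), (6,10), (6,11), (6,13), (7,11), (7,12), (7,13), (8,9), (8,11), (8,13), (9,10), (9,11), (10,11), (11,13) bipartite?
No (odd cycle of length 3: 2 -> 1 -> 9 -> 2)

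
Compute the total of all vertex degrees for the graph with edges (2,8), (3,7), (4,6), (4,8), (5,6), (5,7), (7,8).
14 (handshake: sum of degrees = 2|E| = 2 x 7 = 14)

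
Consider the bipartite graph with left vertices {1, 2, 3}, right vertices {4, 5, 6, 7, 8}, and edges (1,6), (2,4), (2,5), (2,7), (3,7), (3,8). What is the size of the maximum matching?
3 (matching: (1,6), (2,7), (3,8); upper bound min(|L|,|R|) = min(3,5) = 3)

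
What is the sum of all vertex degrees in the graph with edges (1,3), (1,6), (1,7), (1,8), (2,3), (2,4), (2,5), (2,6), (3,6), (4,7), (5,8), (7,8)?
24 (handshake: sum of degrees = 2|E| = 2 x 12 = 24)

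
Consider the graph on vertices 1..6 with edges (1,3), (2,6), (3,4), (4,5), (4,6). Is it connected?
Yes (BFS from 1 visits [1, 3, 4, 5, 6, 2] — all 6 vertices reached)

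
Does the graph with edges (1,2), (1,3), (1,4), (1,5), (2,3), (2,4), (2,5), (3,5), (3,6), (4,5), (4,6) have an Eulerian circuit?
Yes (the graph is connected and all 6 vertices have even degree)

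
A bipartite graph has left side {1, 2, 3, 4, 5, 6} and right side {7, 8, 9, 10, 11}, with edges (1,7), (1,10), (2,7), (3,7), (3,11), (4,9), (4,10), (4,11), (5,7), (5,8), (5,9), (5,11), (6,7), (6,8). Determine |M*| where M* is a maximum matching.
5 (matching: (1,10), (2,7), (3,11), (4,9), (5,8); upper bound min(|L|,|R|) = min(6,5) = 5)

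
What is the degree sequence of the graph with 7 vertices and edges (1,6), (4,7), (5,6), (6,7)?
[3, 2, 1, 1, 1, 0, 0] (degrees: deg(1)=1, deg(2)=0, deg(3)=0, deg(4)=1, deg(5)=1, deg(6)=3, deg(7)=2)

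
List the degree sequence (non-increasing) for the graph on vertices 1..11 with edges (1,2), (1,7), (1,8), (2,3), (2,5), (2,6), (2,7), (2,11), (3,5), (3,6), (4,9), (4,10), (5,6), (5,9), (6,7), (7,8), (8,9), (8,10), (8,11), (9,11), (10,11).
[6, 5, 4, 4, 4, 4, 4, 3, 3, 3, 2] (degrees: deg(1)=3, deg(2)=6, deg(3)=3, deg(4)=2, deg(5)=4, deg(6)=4, deg(7)=4, deg(8)=5, deg(9)=4, deg(10)=3, deg(11)=4)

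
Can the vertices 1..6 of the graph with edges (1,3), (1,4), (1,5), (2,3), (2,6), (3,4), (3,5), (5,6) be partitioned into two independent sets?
No (odd cycle of length 3: 5 -> 1 -> 3 -> 5)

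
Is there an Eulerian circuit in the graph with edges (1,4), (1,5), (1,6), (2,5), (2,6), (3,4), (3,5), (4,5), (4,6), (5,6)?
No (2 vertices have odd degree: {1, 5}; Eulerian circuit requires 0)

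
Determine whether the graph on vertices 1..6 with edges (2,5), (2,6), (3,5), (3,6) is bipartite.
Yes. Partition: {1, 2, 3, 4}, {5, 6}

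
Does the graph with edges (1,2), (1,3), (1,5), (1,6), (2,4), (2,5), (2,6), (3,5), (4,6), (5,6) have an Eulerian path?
Yes — and in fact it has an Eulerian circuit (the graph is connected and all 6 vertices have even degree)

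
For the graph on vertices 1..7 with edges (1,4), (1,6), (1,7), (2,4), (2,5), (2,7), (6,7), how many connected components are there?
2 (components: {1, 2, 4, 5, 6, 7}, {3})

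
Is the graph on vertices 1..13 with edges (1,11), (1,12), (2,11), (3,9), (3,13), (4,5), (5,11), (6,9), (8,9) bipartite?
Yes. Partition: {1, 2, 3, 5, 6, 7, 8, 10}, {4, 9, 11, 12, 13}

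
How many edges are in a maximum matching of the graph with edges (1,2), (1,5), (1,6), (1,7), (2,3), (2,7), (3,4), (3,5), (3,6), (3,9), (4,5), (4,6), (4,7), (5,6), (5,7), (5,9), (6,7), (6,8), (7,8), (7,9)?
4 (matching: (1,5), (3,4), (6,8), (7,9); upper bound floor(n/2) = floor(9/2) = 4)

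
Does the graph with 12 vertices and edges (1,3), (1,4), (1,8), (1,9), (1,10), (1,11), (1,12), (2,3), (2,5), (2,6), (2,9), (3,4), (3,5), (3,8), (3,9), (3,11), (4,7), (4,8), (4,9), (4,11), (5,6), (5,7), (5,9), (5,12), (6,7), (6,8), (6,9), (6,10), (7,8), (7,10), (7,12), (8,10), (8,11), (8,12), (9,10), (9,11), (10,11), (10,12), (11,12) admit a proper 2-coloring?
No (odd cycle of length 3: 11 -> 1 -> 3 -> 11)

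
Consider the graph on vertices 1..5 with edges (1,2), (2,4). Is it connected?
No, it has 3 components: {1, 2, 4}, {3}, {5}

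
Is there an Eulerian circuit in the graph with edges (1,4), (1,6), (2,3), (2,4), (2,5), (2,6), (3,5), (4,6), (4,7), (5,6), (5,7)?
Yes (the graph is connected and all 7 vertices have even degree)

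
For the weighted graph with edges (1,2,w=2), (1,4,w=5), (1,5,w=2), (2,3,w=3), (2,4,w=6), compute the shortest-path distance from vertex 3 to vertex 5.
7 (path: 3 -> 2 -> 1 -> 5; weights 3 + 2 + 2 = 7)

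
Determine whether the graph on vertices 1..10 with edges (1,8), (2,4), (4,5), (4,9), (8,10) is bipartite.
Yes. Partition: {1, 2, 3, 5, 6, 7, 9, 10}, {4, 8}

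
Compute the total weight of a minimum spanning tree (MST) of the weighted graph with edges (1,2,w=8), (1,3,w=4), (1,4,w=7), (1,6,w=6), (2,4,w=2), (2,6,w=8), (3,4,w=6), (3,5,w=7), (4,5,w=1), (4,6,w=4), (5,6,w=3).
16 (MST edges: (1,3,w=4), (1,6,w=6), (2,4,w=2), (4,5,w=1), (5,6,w=3); sum of weights 4 + 6 + 2 + 1 + 3 = 16)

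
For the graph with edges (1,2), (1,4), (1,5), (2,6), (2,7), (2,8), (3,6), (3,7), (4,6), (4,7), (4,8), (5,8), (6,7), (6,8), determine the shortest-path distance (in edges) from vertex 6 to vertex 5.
2 (path: 6 -> 8 -> 5, 2 edges)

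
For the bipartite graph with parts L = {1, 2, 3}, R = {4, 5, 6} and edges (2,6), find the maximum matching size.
1 (matching: (2,6); upper bound min(|L|,|R|) = min(3,3) = 3)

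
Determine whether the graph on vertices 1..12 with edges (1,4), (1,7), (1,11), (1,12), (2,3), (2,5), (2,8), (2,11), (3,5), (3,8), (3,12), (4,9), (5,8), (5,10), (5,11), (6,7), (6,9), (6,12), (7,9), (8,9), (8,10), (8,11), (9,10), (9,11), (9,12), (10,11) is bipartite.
No (odd cycle of length 3: 9 -> 11 -> 8 -> 9)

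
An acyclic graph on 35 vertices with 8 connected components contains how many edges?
27 (Each of the 8 component trees on V_i vertices has V_i - 1 edges; summing gives V - C = 35 - 8 = 27)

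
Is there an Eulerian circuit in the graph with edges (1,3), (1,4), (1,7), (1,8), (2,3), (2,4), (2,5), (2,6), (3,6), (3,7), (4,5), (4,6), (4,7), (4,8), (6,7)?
Yes (the graph is connected and all 8 vertices have even degree)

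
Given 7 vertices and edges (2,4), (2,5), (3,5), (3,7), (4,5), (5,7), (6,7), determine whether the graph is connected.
No, it has 2 components: {1}, {2, 3, 4, 5, 6, 7}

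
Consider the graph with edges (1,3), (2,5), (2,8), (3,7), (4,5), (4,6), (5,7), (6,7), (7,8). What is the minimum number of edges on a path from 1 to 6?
3 (path: 1 -> 3 -> 7 -> 6, 3 edges)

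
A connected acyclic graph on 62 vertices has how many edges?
61 (A tree on V vertices has V - 1 edges, so 62 - 1 = 61)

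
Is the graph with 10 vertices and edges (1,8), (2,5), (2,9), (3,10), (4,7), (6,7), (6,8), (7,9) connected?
No, it has 2 components: {1, 2, 4, 5, 6, 7, 8, 9}, {3, 10}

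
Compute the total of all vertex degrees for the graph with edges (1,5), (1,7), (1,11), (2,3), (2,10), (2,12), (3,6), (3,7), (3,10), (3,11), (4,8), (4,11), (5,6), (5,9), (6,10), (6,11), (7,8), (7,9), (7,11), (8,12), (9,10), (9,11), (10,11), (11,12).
48 (handshake: sum of degrees = 2|E| = 2 x 24 = 48)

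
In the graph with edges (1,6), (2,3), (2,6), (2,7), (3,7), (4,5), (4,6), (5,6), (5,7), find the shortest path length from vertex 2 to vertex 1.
2 (path: 2 -> 6 -> 1, 2 edges)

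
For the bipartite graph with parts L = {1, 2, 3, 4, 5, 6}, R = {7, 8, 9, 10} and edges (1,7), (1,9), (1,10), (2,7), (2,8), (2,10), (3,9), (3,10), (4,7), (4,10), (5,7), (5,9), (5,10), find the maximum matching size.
4 (matching: (1,10), (2,8), (3,9), (4,7); upper bound min(|L|,|R|) = min(6,4) = 4)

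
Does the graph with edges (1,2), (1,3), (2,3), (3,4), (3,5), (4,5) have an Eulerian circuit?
Yes (the graph is connected and all 5 vertices have even degree)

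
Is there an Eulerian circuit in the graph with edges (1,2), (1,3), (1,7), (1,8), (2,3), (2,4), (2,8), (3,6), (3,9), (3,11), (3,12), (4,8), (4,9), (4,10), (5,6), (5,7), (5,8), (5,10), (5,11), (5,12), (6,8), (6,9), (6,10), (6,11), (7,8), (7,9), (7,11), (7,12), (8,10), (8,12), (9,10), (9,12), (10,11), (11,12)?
Yes (the graph is connected and all 12 vertices have even degree)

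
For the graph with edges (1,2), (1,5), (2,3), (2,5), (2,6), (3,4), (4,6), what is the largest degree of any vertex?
4 (attained at vertex 2)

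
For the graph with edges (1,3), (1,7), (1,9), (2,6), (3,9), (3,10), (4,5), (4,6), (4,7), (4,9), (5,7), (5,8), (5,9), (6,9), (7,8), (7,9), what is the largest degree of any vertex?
6 (attained at vertex 9)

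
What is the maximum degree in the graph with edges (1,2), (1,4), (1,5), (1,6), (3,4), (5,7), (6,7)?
4 (attained at vertex 1)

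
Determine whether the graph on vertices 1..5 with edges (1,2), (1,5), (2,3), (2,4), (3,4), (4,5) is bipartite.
No (odd cycle of length 5: 4 -> 5 -> 1 -> 2 -> 3 -> 4)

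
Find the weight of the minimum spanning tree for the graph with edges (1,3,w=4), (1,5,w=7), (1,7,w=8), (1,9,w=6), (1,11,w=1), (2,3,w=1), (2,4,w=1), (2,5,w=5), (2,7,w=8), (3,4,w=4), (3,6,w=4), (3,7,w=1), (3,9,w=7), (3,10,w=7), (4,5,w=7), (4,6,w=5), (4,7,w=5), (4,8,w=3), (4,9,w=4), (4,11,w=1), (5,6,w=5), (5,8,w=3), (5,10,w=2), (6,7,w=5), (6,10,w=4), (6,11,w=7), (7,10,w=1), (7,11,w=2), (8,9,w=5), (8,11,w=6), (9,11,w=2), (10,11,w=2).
17 (MST edges: (1,11,w=1), (2,3,w=1), (2,4,w=1), (3,6,w=4), (3,7,w=1), (4,8,w=3), (4,11,w=1), (5,10,w=2), (7,10,w=1), (9,11,w=2); sum of weights 1 + 1 + 1 + 4 + 1 + 3 + 1 + 2 + 1 + 2 = 17)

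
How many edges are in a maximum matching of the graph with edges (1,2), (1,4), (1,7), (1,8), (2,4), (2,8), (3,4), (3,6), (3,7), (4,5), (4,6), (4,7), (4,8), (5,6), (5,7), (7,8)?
4 (matching: (1,2), (3,6), (4,5), (7,8); upper bound floor(n/2) = floor(8/2) = 4)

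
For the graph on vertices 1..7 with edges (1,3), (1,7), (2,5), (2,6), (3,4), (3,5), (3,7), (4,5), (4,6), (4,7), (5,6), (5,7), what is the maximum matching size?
3 (matching: (2,6), (3,4), (5,7); upper bound floor(n/2) = floor(7/2) = 3)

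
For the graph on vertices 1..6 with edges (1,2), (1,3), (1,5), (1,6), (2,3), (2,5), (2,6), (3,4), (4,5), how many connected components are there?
1 (components: {1, 2, 3, 4, 5, 6})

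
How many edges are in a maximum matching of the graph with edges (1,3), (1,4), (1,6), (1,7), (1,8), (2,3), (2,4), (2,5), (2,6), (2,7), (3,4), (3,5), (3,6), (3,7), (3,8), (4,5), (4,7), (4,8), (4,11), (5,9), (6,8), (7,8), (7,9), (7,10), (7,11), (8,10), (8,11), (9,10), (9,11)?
5 (matching: (1,4), (2,6), (5,9), (7,10), (8,11); upper bound floor(n/2) = floor(11/2) = 5)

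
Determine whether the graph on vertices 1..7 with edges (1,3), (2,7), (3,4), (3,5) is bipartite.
Yes. Partition: {1, 2, 4, 5, 6}, {3, 7}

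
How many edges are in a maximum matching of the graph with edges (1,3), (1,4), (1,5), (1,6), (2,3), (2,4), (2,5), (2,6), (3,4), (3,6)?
3 (matching: (1,6), (2,5), (3,4); upper bound floor(n/2) = floor(6/2) = 3)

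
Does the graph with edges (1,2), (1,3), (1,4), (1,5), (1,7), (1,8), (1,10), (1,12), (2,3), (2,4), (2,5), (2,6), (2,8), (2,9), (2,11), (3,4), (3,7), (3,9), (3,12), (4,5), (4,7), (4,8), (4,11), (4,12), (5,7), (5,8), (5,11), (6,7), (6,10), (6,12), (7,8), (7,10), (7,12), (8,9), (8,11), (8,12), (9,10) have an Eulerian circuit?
Yes (the graph is connected and all 12 vertices have even degree)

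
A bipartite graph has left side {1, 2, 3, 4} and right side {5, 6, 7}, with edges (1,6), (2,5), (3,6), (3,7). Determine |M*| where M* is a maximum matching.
3 (matching: (1,6), (2,5), (3,7); upper bound min(|L|,|R|) = min(4,3) = 3)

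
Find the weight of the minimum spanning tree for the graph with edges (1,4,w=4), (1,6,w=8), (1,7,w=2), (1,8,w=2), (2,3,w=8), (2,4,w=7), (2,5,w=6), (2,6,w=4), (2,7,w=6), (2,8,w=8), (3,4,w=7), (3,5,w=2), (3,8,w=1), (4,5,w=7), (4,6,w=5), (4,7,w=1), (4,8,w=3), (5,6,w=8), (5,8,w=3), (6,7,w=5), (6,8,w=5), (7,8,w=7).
17 (MST edges: (1,7,w=2), (1,8,w=2), (2,6,w=4), (3,5,w=2), (3,8,w=1), (4,6,w=5), (4,7,w=1); sum of weights 2 + 2 + 4 + 2 + 1 + 5 + 1 = 17)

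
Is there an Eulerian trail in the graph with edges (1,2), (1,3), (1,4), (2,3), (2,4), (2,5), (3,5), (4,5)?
No (4 vertices have odd degree: {1, 3, 4, 5}; Eulerian path requires 0 or 2)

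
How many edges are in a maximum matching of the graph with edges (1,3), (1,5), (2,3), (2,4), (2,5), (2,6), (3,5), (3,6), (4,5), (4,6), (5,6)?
3 (matching: (1,3), (2,5), (4,6); upper bound floor(n/2) = floor(6/2) = 3)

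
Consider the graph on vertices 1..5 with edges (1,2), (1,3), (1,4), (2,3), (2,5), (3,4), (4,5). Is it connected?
Yes (BFS from 1 visits [1, 2, 3, 4, 5] — all 5 vertices reached)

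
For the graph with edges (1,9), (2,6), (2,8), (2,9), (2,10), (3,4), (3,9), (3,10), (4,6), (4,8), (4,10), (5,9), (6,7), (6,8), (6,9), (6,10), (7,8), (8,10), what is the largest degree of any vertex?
6 (attained at vertex 6)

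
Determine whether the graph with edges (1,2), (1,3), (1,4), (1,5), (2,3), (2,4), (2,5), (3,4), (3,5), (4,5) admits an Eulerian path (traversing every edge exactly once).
Yes — and in fact it has an Eulerian circuit (the graph is connected and all 5 vertices have even degree)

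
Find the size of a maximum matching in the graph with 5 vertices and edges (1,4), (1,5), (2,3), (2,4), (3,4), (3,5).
2 (matching: (1,5), (2,4); upper bound floor(n/2) = floor(5/2) = 2)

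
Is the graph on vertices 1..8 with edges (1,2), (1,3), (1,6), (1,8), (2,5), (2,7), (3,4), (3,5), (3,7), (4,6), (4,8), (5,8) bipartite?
Yes. Partition: {1, 4, 5, 7}, {2, 3, 6, 8}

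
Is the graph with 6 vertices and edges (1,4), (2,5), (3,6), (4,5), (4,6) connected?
Yes (BFS from 1 visits [1, 4, 5, 6, 2, 3] — all 6 vertices reached)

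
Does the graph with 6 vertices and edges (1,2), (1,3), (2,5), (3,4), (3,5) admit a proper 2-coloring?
Yes. Partition: {1, 4, 5, 6}, {2, 3}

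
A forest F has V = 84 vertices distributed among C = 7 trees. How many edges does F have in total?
77 (Each of the 7 component trees on V_i vertices has V_i - 1 edges; summing gives V - C = 84 - 7 = 77)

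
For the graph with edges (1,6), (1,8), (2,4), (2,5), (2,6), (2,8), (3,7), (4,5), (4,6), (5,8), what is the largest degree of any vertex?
4 (attained at vertex 2)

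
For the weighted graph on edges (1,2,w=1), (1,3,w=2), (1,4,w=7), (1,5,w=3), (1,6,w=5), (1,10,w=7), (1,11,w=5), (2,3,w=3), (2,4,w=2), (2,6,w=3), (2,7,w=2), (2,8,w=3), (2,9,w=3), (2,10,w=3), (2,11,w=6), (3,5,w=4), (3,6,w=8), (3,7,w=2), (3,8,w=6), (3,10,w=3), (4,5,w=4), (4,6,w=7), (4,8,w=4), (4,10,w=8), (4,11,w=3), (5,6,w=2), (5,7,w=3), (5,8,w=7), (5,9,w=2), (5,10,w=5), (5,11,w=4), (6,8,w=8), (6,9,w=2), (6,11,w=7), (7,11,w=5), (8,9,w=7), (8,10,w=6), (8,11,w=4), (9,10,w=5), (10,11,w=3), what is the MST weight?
23 (MST edges: (1,2,w=1), (1,3,w=2), (1,5,w=3), (2,4,w=2), (2,7,w=2), (2,8,w=3), (2,10,w=3), (4,11,w=3), (5,6,w=2), (5,9,w=2); sum of weights 1 + 2 + 3 + 2 + 2 + 3 + 3 + 3 + 2 + 2 = 23)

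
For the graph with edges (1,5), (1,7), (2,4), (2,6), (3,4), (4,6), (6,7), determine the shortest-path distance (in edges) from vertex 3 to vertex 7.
3 (path: 3 -> 4 -> 6 -> 7, 3 edges)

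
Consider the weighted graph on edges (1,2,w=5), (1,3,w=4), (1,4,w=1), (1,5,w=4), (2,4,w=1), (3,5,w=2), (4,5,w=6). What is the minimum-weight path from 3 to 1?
4 (path: 3 -> 1; weights 4 = 4)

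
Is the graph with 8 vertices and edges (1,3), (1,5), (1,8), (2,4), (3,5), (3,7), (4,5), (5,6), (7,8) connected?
Yes (BFS from 1 visits [1, 3, 5, 8, 7, 4, 6, 2] — all 8 vertices reached)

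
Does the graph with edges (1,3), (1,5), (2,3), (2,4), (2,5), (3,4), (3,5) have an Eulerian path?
Yes (the graph is connected and exactly 2 vertices have odd degree: {2, 5}; any Eulerian path must start and end at those)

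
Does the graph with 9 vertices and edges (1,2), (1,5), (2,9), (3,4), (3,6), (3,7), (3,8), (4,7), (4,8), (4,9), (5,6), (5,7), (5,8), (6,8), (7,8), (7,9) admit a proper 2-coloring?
No (odd cycle of length 5: 9 -> 2 -> 1 -> 5 -> 7 -> 9)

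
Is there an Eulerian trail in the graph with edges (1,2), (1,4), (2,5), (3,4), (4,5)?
Yes (the graph is connected and exactly 2 vertices have odd degree: {3, 4}; any Eulerian path must start and end at those)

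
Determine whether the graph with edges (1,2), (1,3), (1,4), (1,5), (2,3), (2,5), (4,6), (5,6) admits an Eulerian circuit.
No (2 vertices have odd degree: {2, 5}; Eulerian circuit requires 0)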